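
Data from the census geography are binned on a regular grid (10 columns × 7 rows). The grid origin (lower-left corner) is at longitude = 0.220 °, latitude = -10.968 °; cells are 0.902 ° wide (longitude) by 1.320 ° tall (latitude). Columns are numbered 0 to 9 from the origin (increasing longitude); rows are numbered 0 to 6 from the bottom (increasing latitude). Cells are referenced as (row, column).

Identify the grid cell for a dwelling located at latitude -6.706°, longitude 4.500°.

(3, 4)

Column index: ⌊(4.500 − 0.220) / 0.902⌋ = ⌊4.745⌋ = 4
Row offset from origin: ⌊(-6.706 − -10.968) / 1.320⌋ = ⌊3.229⌋ = 3 → row 3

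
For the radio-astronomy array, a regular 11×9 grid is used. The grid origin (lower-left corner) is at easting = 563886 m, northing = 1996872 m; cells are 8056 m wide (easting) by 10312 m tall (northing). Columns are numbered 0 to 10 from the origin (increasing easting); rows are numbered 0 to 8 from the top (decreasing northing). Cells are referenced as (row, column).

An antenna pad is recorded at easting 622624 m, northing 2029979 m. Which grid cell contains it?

(5, 7)

Column index: ⌊(622624 − 563886) / 8056⌋ = ⌊7.291⌋ = 7
Row offset from origin: ⌊(2029979 − 1996872) / 10312⌋ = ⌊3.211⌋ = 3 → row 5 (counted from top)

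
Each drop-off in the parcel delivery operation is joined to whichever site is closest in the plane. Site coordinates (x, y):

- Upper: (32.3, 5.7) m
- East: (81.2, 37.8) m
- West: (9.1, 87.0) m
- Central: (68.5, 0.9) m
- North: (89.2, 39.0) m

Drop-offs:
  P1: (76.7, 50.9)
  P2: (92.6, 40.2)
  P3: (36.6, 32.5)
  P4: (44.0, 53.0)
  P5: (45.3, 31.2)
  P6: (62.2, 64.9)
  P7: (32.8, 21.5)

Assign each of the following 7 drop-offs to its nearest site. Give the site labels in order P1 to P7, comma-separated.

P1 → East (d²=191.86)
P2 → North (d²=13.00)
P3 → Upper (d²=736.73)
P4 → East (d²=1614.88)
P5 → Upper (d²=819.25)
P6 → East (d²=1095.41)
P7 → Upper (d²=249.89)

East, North, Upper, East, Upper, East, Upper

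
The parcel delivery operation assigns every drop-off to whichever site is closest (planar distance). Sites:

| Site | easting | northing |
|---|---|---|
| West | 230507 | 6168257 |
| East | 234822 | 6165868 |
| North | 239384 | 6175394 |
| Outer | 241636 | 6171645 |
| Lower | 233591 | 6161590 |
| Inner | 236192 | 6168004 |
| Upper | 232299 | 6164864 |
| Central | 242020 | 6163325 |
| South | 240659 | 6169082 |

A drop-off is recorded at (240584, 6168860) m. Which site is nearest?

South

Squared distances to each site:
West: 101909538.000; East: 42152708.000; North: 44133156.000; Outer: 8862929.000; Lower: 101754949.000; Inner: 20022400.000; Upper: 84609241.000; Central: 32698321.000; South: 54909.000.
Minimum at South.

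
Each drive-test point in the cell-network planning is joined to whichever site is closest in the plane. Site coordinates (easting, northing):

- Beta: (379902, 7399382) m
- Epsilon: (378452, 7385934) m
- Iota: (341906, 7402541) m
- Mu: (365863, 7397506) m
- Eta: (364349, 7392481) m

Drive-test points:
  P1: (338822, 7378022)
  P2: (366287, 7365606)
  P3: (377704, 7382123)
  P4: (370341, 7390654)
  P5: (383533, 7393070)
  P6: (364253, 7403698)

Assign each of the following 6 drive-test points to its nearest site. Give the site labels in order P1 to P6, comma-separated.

P1 → Iota (d²=610692417.00)
P2 → Epsilon (d²=561214809.00)
P3 → Epsilon (d²=15083225.00)
P4 → Eta (d²=39241993.00)
P5 → Beta (d²=53025505.00)
P6 → Mu (d²=40932964.00)

Iota, Epsilon, Epsilon, Eta, Beta, Mu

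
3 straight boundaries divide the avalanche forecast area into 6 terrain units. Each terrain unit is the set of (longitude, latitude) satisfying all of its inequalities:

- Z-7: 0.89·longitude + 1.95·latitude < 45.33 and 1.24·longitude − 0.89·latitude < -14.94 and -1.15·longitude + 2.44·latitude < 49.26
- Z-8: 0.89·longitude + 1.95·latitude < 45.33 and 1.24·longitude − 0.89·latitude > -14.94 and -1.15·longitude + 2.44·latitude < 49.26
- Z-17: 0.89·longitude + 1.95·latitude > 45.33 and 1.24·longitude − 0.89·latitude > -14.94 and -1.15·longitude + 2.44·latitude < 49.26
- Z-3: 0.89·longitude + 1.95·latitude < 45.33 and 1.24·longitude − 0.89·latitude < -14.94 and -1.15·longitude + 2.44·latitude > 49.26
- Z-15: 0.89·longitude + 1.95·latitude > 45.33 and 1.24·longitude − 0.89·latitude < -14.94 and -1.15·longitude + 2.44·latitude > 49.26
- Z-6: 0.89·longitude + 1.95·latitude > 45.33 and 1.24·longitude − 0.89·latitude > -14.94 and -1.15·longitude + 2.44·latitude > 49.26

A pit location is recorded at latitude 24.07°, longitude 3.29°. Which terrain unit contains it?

Z-15

0.89·3.29 + 1.95·24.07 = 49.865, which is > 45.33
1.24·3.29 − 0.89·24.07 = -17.343, which is < -14.94
-1.15·3.29 + 2.44·24.07 = 54.947, which is > 49.26
This sign pattern matches Z-15.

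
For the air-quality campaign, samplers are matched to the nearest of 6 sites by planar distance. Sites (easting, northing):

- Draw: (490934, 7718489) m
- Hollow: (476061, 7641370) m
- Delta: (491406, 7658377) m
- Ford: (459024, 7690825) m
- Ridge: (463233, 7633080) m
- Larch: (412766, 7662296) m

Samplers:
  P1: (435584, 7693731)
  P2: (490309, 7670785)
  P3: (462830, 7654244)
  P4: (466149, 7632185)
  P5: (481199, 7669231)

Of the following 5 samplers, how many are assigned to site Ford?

1

P1 → Ford
P2 → Delta
P3 → Hollow
P4 → Ridge
P5 → Delta
1 of the 5 goes to Ford.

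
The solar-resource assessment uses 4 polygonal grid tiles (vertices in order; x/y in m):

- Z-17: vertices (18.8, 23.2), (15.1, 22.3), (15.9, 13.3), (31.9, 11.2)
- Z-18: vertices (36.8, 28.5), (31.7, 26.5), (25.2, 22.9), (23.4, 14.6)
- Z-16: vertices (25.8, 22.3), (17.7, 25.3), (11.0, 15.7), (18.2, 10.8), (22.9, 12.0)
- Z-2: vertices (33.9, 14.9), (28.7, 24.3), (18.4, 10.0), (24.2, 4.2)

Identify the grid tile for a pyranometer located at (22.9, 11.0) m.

Cast a ray rightward from (22.9, 11.0). For each polygon, the edges (by vertex number in listed order) whose endpoints lie on opposite sides of y = 11.0, where each meets that height, and whether that is right or left of the point:
Z-17: no edge straddles that height → 0 crossings.
Z-18: no edge straddles that height → 0 crossings.
Z-16: 3–4 at x≈17.91 (left), 4–5 at x≈18.98 (left) → 0 crossings.
Z-2: 2–3 at x≈19.12 (left), 4–1 at x≈30.36 (right) → 1 crossing.
Only Z-2 has an odd count, so the point is inside Z-2.

Z-2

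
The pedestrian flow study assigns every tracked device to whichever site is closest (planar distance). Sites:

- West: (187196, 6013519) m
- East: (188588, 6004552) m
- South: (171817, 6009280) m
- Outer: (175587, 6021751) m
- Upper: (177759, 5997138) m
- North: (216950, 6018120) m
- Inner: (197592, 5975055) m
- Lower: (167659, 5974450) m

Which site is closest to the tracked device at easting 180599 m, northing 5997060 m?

Squared distances to each site:
West: 314419090.000; East: 119954185.000; South: 226451924.000; Outer: 634765625.000; Upper: 8071684.000; North: 1764918801.000; Inner: 772982074.000; Lower: 678655700.000.
Minimum at Upper.

Upper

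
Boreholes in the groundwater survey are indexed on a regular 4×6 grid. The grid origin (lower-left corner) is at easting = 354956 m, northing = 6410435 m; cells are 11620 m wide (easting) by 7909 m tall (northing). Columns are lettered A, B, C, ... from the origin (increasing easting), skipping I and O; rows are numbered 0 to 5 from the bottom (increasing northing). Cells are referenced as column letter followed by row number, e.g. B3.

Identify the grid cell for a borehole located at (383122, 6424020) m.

C1

Column index: ⌊(383122 − 354956) / 11620⌋ = ⌊2.424⌋ = 2 → column C
Row offset from origin: ⌊(6424020 − 6410435) / 7909⌋ = ⌊1.718⌋ = 1 → row 1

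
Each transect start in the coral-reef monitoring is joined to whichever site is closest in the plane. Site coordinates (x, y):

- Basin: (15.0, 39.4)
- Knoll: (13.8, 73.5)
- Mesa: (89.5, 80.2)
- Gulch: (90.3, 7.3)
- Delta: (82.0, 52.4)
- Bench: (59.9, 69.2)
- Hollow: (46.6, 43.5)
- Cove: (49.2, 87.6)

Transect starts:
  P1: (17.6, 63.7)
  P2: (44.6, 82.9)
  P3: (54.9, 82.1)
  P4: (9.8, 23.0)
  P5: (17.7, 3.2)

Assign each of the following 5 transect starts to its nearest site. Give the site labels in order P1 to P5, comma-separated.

Knoll, Cove, Cove, Basin, Basin

P1 → Knoll (d²=110.48)
P2 → Cove (d²=43.25)
P3 → Cove (d²=62.74)
P4 → Basin (d²=296.00)
P5 → Basin (d²=1317.73)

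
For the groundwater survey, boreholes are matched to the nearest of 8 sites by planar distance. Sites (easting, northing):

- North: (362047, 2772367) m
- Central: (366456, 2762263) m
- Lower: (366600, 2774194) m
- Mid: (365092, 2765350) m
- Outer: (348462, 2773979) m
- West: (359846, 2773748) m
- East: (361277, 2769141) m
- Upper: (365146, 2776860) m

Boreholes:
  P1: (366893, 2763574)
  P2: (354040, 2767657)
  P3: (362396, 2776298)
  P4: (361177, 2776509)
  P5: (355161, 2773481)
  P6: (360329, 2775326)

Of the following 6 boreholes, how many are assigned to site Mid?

0

P1 → Central
P2 → East
P3 → Upper
P4 → West
P5 → West
P6 → West
0 of the 6 go to Mid.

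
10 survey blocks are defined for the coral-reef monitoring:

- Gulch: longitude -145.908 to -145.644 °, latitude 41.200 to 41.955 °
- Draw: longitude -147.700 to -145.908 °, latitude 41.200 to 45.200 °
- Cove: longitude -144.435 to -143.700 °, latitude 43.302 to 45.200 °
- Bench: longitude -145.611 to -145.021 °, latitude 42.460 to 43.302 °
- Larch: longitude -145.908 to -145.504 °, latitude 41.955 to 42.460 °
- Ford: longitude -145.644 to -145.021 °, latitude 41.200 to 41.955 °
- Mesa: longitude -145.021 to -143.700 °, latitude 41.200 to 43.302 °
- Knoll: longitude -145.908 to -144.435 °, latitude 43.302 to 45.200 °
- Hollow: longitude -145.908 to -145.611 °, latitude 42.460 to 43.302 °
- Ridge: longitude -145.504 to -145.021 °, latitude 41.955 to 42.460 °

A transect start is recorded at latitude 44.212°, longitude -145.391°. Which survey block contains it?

The point has longitude = -145.391 and latitude = 44.212.
Only Knoll satisfies -145.908 ≤ longitude ≤ -144.435 and 43.302 ≤ latitude ≤ 45.200.

Knoll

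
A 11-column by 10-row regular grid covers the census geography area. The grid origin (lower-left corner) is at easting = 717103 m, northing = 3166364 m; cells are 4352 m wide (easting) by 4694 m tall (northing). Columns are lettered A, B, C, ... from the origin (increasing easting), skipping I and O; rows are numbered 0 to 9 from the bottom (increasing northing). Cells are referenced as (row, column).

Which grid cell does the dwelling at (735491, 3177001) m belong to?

Column index: ⌊(735491 − 717103) / 4352⌋ = ⌊4.225⌋ = 4 → column E
Row offset from origin: ⌊(3177001 − 3166364) / 4694⌋ = ⌊2.266⌋ = 2 → row 2

(2, E)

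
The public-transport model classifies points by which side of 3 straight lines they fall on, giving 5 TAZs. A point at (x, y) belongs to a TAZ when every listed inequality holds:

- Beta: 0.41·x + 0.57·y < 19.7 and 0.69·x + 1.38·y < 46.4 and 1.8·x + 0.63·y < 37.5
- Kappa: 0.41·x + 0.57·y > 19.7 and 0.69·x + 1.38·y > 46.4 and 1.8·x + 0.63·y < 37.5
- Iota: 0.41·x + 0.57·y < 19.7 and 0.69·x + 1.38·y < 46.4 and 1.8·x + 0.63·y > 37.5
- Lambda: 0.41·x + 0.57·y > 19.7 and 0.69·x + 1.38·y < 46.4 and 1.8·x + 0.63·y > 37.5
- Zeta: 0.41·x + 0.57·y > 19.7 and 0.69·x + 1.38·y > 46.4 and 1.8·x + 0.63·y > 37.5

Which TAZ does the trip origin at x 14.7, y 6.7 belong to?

0.41·14.7 + 0.57·6.7 = 9.846, which is < 19.7
0.69·14.7 + 1.38·6.7 = 19.389, which is < 46.4
1.8·14.7 + 0.63·6.7 = 30.681, which is < 37.5
This sign pattern matches Beta.

Beta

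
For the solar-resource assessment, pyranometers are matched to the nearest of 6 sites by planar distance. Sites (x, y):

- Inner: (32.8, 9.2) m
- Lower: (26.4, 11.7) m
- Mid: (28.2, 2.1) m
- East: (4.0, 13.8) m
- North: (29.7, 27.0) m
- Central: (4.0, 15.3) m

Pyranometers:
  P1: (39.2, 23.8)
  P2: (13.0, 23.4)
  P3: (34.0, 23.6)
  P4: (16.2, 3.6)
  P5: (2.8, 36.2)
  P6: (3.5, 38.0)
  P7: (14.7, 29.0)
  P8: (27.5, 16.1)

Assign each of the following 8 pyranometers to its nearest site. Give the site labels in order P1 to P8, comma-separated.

North, Central, North, Mid, Central, Central, North, Lower

P1 → North (d²=100.49)
P2 → Central (d²=146.61)
P3 → North (d²=30.05)
P4 → Mid (d²=146.25)
P5 → Central (d²=438.25)
P6 → Central (d²=515.54)
P7 → North (d²=229.00)
P8 → Lower (d²=20.57)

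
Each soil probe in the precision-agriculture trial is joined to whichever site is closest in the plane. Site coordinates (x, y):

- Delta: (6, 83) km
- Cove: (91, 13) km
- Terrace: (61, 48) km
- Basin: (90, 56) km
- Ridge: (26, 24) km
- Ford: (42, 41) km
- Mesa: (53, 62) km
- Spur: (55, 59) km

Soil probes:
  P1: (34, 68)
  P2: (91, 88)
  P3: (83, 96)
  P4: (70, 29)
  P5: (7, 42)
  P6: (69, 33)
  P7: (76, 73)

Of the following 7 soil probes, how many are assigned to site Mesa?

P1 → Mesa
P2 → Basin
P3 → Basin
P4 → Terrace
P5 → Ridge
P6 → Terrace
P7 → Basin
1 of the 7 goes to Mesa.

1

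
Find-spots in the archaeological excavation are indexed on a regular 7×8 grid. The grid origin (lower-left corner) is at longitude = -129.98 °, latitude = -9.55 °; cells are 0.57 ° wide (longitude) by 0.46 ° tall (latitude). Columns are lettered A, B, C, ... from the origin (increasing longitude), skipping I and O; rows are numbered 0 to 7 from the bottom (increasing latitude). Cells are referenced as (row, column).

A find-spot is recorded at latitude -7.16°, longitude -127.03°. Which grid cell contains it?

Column index: ⌊(-127.03 − -129.98) / 0.57⌋ = ⌊5.175⌋ = 5 → column F
Row offset from origin: ⌊(-7.16 − -9.55) / 0.46⌋ = ⌊5.196⌋ = 5 → row 5

(5, F)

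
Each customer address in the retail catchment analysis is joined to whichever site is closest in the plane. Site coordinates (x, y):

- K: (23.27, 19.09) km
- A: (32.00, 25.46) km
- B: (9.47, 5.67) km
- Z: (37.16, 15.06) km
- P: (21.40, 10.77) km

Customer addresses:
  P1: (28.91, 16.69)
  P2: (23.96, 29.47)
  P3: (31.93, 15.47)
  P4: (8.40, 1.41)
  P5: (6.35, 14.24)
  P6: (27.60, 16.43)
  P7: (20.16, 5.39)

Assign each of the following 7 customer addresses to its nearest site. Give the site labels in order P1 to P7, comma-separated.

K, A, Z, B, B, K, P

P1 → K (d²=37.57)
P2 → A (d²=80.72)
P3 → Z (d²=27.52)
P4 → B (d²=19.29)
P5 → B (d²=83.18)
P6 → K (d²=25.82)
P7 → P (d²=30.48)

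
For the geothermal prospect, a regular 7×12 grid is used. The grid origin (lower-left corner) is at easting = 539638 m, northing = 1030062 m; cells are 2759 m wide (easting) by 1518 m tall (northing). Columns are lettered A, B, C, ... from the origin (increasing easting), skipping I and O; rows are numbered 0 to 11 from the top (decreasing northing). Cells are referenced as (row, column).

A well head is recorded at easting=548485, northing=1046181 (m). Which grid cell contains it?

Column index: ⌊(548485 − 539638) / 2759⌋ = ⌊3.207⌋ = 3 → column D
Row offset from origin: ⌊(1046181 − 1030062) / 1518⌋ = ⌊10.619⌋ = 10 → row 1 (counted from top)

(1, D)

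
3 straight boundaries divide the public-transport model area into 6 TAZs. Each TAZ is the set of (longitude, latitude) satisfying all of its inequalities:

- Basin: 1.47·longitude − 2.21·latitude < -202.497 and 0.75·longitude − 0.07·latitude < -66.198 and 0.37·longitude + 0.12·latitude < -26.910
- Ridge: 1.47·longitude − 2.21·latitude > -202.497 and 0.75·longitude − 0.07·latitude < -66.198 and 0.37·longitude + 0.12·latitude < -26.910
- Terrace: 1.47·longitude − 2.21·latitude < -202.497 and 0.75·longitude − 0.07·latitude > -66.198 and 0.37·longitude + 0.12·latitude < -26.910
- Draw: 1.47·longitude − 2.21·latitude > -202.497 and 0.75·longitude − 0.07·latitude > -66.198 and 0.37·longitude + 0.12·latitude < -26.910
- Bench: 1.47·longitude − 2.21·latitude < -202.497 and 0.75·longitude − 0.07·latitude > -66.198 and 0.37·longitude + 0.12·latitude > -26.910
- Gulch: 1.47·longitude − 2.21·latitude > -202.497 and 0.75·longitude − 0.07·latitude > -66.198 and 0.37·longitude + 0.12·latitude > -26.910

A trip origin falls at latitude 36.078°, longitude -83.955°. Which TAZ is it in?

1.47·-83.955 − 2.21·36.078 = -203.146, which is < -202.497
0.75·-83.955 − 0.07·36.078 = -65.492, which is > -66.198
0.37·-83.955 + 0.12·36.078 = -26.734, which is > -26.910
This sign pattern matches Bench.

Bench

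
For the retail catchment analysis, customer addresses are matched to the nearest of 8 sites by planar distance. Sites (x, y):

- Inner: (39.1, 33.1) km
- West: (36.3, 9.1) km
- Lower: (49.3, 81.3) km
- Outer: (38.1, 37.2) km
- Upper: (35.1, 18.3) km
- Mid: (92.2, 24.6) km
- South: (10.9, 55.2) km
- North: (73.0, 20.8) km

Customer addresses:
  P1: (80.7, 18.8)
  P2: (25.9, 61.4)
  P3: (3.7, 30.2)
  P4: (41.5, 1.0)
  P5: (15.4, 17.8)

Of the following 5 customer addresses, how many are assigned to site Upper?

P1 → North
P2 → South
P3 → South
P4 → West
P5 → Upper
1 of the 5 goes to Upper.

1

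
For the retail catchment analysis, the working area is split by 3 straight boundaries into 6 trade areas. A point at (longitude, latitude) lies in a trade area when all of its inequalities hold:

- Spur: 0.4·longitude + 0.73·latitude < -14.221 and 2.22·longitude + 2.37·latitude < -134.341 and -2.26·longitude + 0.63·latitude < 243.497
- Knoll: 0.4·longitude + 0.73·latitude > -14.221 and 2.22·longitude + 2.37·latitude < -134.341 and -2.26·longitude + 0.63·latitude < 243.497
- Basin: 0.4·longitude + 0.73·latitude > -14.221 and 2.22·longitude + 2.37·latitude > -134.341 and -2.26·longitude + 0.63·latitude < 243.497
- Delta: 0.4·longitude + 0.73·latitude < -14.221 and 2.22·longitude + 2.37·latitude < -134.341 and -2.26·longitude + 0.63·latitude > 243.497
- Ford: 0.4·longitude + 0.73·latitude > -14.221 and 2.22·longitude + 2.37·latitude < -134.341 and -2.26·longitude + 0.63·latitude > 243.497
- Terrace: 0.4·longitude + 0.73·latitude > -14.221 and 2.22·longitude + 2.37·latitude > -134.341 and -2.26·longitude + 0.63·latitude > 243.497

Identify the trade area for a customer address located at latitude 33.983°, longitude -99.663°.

0.4·-99.663 + 0.73·33.983 = -15.058, which is < -14.221
2.22·-99.663 + 2.37·33.983 = -140.712, which is < -134.341
-2.26·-99.663 + 0.63·33.983 = 246.648, which is > 243.497
This sign pattern matches Delta.

Delta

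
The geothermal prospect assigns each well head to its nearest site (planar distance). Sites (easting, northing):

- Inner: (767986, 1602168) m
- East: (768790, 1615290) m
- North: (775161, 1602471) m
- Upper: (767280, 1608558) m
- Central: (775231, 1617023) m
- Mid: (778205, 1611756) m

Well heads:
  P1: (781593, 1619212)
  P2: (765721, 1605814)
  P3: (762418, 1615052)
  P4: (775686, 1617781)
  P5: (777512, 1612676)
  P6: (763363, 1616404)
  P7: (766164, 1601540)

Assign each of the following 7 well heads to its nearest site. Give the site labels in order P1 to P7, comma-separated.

Central, Upper, East, Central, Mid, East, Inner

P1 → Central (d²=45266765.00)
P2 → Upper (d²=9960017.00)
P3 → East (d²=40659028.00)
P4 → Central (d²=781589.00)
P5 → Mid (d²=1326649.00)
P6 → East (d²=30693325.00)
P7 → Inner (d²=3714068.00)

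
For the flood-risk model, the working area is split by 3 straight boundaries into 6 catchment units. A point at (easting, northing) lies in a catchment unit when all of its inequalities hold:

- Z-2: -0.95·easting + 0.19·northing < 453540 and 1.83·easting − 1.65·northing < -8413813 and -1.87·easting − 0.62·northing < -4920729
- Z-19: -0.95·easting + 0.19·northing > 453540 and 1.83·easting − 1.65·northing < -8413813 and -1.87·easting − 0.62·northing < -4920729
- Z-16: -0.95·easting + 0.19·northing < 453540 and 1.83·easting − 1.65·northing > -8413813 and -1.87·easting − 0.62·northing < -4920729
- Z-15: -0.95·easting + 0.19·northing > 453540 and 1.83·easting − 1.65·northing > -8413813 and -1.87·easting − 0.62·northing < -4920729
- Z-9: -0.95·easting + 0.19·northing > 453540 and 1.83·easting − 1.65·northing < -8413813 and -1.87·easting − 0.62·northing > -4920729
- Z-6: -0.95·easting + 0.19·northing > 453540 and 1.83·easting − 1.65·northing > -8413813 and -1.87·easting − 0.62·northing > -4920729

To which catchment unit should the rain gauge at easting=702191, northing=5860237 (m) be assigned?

-0.95·702191 + 0.19·5860237 = 446363.580, which is < 453540
1.83·702191 − 1.65·5860237 = -8384381.520, which is > -8413813
-1.87·702191 − 0.62·5860237 = -4946444.110, which is < -4920729
This sign pattern matches Z-16.

Z-16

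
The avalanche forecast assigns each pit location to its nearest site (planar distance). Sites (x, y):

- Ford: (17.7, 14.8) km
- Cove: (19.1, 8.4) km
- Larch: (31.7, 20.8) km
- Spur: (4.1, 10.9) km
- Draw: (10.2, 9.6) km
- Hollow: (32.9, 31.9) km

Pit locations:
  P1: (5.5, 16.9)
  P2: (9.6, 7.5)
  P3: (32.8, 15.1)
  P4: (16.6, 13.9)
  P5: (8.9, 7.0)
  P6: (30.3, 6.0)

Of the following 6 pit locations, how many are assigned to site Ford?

1

P1 → Spur
P2 → Draw
P3 → Larch
P4 → Ford
P5 → Draw
P6 → Cove
1 of the 6 goes to Ford.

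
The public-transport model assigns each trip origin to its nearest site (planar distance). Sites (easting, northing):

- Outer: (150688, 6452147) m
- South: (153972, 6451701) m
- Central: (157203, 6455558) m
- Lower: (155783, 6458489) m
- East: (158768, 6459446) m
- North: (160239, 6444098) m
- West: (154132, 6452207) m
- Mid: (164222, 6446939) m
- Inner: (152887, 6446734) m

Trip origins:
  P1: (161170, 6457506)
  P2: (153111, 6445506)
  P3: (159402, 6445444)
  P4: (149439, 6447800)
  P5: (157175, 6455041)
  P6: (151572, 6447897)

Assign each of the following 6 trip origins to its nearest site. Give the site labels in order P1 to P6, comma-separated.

East, Inner, North, Inner, Central, Inner

P1 → East (d²=9533204.00)
P2 → Inner (d²=1558160.00)
P3 → North (d²=2512285.00)
P4 → Inner (d²=13025060.00)
P5 → Central (d²=268073.00)
P6 → Inner (d²=3081794.00)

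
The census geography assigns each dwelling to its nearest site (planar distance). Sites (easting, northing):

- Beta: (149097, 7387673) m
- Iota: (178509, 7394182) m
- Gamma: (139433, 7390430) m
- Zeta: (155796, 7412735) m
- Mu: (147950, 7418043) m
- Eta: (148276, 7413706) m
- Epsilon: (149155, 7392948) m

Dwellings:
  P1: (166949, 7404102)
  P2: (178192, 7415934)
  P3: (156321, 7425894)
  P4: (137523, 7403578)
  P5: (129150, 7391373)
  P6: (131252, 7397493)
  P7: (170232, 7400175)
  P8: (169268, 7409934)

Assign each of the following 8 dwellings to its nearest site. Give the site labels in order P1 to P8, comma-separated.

P1 → Zeta (d²=198918098.00)
P2 → Iota (d²=473249993.00)
P3 → Mu (d²=131711842.00)
P4 → Gamma (d²=176518004.00)
P5 → Gamma (d²=106629338.00)
P6 → Gamma (d²=116814730.00)
P7 → Iota (d²=104424778.00)
P8 → Zeta (d²=189340385.00)

Zeta, Iota, Mu, Gamma, Gamma, Gamma, Iota, Zeta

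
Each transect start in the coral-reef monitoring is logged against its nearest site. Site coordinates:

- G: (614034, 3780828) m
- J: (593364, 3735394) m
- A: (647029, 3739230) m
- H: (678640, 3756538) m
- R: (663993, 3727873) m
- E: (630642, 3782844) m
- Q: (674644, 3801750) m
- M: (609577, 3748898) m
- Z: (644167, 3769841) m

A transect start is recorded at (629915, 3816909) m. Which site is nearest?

Squared distances to each site:
G: 1554044722.000; J: 7980670826.000; A: 6326916037.000; H: 6018783266.000; R: 9088719380.000; E: 1160952754.000; Q: 2230478722.000; M: 5039130365.000; Z: 2418516128.000.
Minimum at E.

E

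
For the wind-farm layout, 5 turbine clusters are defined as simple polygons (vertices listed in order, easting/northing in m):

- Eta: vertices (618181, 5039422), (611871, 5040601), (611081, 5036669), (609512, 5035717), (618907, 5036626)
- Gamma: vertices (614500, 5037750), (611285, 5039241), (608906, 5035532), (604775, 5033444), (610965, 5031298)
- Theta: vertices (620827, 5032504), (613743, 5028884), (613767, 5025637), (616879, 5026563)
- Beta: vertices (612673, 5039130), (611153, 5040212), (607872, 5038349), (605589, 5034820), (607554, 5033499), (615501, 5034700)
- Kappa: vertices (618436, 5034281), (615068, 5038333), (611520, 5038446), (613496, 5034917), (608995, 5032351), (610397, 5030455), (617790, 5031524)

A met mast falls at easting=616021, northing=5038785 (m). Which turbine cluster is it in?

Eta

Cast a ray rightward from (616021, 5038785). For each polygon, the edges (by vertex number in listed order) whose endpoints lie on opposite sides of northing = 5038785, where each meets that height, and whether that is right or left of the point:
Eta: 2–3 at easting≈611506.1 (left), 5–1 at easting≈618346.4 (right) → 1 crossing.
Gamma: 1–2 at easting≈612268.3 (left), 2–3 at easting≈610992.5 (left) → 0 crossings.
Theta: no edge straddles that height → 0 crossings.
Beta: 2–3 at easting≈608639.9 (left), 6–1 at easting≈612893.2 (left) → 0 crossings.
Kappa: no edge straddles that height → 0 crossings.
Only Eta has an odd count, so the point is inside Eta.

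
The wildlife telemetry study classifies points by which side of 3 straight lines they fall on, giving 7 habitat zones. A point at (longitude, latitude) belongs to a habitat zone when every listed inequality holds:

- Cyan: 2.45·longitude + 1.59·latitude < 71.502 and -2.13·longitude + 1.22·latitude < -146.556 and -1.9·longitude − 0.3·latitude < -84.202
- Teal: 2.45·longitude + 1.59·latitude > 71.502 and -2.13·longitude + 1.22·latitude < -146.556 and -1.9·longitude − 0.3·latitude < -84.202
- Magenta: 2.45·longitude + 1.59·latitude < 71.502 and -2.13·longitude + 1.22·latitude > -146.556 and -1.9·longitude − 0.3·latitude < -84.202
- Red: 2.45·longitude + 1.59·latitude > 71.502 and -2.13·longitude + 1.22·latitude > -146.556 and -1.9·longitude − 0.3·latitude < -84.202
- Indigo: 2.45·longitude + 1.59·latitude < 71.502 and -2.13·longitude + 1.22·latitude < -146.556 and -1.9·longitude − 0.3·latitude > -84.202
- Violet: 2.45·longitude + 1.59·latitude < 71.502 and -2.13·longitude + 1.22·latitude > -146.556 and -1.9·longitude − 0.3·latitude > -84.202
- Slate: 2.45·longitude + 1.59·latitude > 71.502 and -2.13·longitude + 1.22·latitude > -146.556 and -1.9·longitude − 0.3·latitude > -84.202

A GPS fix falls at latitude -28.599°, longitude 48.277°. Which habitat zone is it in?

2.45·48.277 + 1.59·-28.599 = 72.806, which is > 71.502
-2.13·48.277 + 1.22·-28.599 = -137.721, which is > -146.556
-1.9·48.277 − 0.3·-28.599 = -83.147, which is > -84.202
This sign pattern matches Slate.

Slate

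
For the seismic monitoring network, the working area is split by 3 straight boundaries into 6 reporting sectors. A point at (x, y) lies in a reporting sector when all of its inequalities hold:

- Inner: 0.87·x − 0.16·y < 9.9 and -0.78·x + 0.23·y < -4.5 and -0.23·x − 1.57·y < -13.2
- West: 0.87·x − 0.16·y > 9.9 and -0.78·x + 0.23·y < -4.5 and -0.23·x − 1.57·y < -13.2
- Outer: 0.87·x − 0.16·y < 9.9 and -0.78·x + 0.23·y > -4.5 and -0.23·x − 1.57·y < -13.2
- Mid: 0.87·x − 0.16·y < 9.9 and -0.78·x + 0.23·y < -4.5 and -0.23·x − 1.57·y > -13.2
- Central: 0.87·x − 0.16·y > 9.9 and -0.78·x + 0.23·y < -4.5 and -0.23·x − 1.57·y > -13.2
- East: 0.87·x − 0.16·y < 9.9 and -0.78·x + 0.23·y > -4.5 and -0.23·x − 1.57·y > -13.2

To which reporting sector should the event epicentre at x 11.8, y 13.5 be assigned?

0.87·11.8 − 0.16·13.5 = 8.106, which is < 9.9
-0.78·11.8 + 0.23·13.5 = -6.099, which is < -4.5
-0.23·11.8 − 1.57·13.5 = -23.909, which is < -13.2
This sign pattern matches Inner.

Inner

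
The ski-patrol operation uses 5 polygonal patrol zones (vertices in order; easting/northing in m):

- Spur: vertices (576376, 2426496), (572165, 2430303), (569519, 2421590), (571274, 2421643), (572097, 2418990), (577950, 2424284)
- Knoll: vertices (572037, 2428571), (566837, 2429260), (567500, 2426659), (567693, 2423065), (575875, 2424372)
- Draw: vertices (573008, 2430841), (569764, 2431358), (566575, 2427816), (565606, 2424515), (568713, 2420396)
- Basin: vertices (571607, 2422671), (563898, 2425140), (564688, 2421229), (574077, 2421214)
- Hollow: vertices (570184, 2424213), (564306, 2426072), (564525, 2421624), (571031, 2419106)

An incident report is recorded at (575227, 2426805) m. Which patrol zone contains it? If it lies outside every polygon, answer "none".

Spur

Cast a ray rightward from (575227, 2426805). For each polygon, the edges (by vertex number in listed order) whose endpoints lie on opposite sides of northing = 2426805, where each meets that height, and whether that is right or left of the point:
Spur: 1–2 at easting≈576034.2 (right), 2–3 at easting≈571102.7 (left) → 1 crossing.
Knoll: 2–3 at easting≈567462.8 (left), 5–1 at easting≈573651.2 (left) → 0 crossings.
Draw: 3–4 at easting≈566278.2 (left), 5–1 at easting≈571348.4 (left) → 0 crossings.
Basin: no edge straddles that height → 0 crossings.
Hollow: no edge straddles that height → 0 crossings.
Only Spur has an odd count, so the point is inside Spur.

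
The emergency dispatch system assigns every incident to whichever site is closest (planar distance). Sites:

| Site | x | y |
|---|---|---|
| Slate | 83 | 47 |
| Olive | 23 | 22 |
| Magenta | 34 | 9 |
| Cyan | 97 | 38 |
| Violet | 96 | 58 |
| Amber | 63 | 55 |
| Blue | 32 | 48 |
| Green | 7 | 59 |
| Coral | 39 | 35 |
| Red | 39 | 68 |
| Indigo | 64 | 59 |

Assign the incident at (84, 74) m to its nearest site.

Squared distances to each site:
Slate: 730.000; Olive: 6425.000; Magenta: 6725.000; Cyan: 1465.000; Violet: 400.000; Amber: 802.000; Blue: 3380.000; Green: 6154.000; Coral: 3546.000; Red: 2061.000; Indigo: 625.000.
Minimum at Violet.

Violet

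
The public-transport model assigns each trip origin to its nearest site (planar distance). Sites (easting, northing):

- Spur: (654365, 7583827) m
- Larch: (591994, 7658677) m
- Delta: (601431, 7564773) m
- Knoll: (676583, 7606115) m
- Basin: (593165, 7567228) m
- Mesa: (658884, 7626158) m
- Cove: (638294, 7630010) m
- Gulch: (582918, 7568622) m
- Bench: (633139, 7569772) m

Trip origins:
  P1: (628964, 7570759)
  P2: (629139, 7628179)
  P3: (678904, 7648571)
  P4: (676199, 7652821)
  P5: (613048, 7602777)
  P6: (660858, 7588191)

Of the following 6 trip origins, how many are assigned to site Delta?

P1 → Bench
P2 → Cove
P3 → Mesa
P4 → Mesa
P5 → Cove
P6 → Spur
0 of the 6 go to Delta.

0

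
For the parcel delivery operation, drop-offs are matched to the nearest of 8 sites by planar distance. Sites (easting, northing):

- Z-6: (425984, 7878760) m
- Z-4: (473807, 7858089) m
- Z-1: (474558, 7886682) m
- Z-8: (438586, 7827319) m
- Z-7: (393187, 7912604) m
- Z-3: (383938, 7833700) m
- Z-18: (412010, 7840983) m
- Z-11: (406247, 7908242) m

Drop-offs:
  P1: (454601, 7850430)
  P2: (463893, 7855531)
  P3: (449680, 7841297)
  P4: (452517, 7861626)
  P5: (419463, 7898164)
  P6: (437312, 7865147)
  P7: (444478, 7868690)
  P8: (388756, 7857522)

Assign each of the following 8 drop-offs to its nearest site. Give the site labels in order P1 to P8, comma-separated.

Z-4, Z-4, Z-8, Z-4, Z-11, Z-6, Z-6, Z-3

P1 → Z-4 (d²=427530717.00)
P2 → Z-4 (d²=104830760.00)
P3 → Z-8 (d²=318461320.00)
P4 → Z-4 (d²=465774469.00)
P5 → Z-11 (d²=276228740.00)
P6 → Z-6 (d²=313637353.00)
P7 → Z-6 (d²=443432936.00)
P8 → Z-3 (d²=590700808.00)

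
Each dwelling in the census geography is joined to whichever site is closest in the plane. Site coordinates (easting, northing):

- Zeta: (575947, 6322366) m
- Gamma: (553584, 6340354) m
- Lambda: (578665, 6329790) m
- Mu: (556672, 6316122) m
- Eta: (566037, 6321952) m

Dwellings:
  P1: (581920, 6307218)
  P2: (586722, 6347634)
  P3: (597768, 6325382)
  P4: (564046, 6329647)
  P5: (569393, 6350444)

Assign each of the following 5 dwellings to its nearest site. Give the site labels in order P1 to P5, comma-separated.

Zeta, Lambda, Lambda, Eta, Gamma

P1 → Zeta (d²=265138633.00)
P2 → Lambda (d²=383323585.00)
P3 → Lambda (d²=384355073.00)
P4 → Eta (d²=63177106.00)
P5 → Gamma (d²=351732581.00)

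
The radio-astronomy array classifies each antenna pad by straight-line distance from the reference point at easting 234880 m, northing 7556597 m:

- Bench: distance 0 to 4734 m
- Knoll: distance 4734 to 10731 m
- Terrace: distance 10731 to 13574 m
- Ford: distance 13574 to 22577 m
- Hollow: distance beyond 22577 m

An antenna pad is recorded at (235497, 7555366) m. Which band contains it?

Bench

Distance = √((235497−234880)² + (7555366−7556597)²) = √(380689.000 + 1515361.000) = 1376.971 m.
0 ≤ 1376.971 < 4734 → Bench.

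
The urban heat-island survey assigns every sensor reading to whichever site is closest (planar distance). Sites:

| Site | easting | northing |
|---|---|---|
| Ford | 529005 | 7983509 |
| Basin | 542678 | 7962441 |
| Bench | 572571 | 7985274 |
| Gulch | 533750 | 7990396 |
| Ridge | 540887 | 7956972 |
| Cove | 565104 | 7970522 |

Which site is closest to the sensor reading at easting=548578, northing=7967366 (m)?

Squared distances to each site:
Ford: 643698778.000; Basin: 59065625.000; Bench: 896360513.000; Gulch: 750250484.000; Ridge: 167186717.000; Cove: 283069012.000.
Minimum at Basin.

Basin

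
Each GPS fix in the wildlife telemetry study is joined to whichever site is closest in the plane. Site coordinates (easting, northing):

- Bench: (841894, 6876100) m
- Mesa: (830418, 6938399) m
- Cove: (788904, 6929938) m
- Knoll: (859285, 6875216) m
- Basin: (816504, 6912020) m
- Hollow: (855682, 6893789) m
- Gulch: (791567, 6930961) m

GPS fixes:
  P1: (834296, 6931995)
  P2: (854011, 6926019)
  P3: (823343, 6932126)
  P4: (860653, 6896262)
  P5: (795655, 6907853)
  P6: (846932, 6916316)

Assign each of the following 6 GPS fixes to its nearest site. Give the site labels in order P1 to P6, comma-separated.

Mesa, Mesa, Mesa, Hollow, Basin, Hollow

P1 → Mesa (d²=56050100.00)
P2 → Mesa (d²=709894049.00)
P3 → Mesa (d²=89406154.00)
P4 → Hollow (d²=30826570.00)
P5 → Basin (d²=452044690.00)
P6 → Hollow (d²=584028229.00)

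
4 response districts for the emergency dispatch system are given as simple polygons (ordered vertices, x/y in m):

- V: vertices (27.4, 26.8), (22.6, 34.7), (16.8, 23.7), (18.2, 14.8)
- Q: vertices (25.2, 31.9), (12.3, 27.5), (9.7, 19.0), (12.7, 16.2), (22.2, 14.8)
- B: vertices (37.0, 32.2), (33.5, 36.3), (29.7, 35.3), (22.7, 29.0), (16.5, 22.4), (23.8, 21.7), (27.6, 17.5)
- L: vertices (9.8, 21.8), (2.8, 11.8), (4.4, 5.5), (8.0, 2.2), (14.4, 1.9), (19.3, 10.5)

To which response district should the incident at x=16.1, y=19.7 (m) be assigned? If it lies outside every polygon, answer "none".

Cast a ray rightward from (16.1, 19.7). For each polygon, the edges (by vertex number in listed order) whose endpoints lie on opposite sides of y = 19.7, where each meets that height, and whether that is right or left of the point:
V: 3–4 at x≈17.43 (right), 4–1 at x≈21.96 (right) → 2 crossings.
Q: 2–3 at x≈9.91 (left), 5–1 at x≈23.06 (right) → 1 crossing.
B: 6–7 at x≈25.61 (right), 7–1 at x≈29.01 (right) → 2 crossings.
L: 1–2 at x≈8.33 (left), 6–1 at x≈11.57 (left) → 0 crossings.
Only Q has an odd count, so the point is inside Q.

Q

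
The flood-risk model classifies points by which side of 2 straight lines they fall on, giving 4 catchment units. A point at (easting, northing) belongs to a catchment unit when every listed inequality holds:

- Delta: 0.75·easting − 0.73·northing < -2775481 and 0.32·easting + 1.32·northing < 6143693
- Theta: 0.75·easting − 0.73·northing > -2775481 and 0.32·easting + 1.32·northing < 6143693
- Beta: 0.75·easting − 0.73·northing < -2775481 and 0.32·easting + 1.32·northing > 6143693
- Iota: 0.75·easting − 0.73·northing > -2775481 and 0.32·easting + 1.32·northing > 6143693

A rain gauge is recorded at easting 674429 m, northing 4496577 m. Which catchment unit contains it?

0.75·674429 − 0.73·4496577 = -2776679.460, which is < -2775481
0.32·674429 + 1.32·4496577 = 6151298.920, which is > 6143693
This sign pattern matches Beta.

Beta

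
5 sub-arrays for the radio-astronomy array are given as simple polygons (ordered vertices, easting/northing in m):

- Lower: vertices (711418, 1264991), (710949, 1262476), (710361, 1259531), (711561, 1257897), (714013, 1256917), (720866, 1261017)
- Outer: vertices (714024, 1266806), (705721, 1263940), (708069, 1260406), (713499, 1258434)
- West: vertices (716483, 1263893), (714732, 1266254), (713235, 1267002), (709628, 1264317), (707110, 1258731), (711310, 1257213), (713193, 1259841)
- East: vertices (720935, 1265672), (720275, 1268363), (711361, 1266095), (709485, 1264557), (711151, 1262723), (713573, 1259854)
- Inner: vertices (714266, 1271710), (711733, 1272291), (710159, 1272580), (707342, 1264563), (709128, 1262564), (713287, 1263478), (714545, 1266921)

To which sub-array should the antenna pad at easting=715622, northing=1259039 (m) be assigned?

Lower

Cast a ray rightward from (715622, 1259039). For each polygon, the edges (by vertex number in listed order) whose endpoints lie on opposite sides of northing = 1259039, where each meets that height, and whether that is right or left of the point:
Lower: 3–4 at easting≈710722.3 (left), 5–6 at easting≈717559.8 (right) → 1 crossing.
Outer: 3–4 at easting≈711833.1 (left), 4–1 at easting≈713536.9 (left) → 0 crossings.
West: 4–5 at easting≈707248.8 (left), 6–7 at easting≈712618.4 (left) → 0 crossings.
East: no edge straddles that height → 0 crossings.
Inner: no edge straddles that height → 0 crossings.
Only Lower has an odd count, so the point is inside Lower.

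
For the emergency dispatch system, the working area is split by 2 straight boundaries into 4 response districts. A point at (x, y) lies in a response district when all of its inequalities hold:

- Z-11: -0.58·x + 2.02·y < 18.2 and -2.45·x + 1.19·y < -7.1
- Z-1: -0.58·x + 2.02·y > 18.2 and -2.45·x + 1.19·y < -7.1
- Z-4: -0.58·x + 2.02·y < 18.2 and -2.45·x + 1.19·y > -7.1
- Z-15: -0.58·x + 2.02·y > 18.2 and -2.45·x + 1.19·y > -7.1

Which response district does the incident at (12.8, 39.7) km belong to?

Z-15

-0.58·12.8 + 2.02·39.7 = 72.770, which is > 18.2
-2.45·12.8 + 1.19·39.7 = 15.883, which is > -7.1
This sign pattern matches Z-15.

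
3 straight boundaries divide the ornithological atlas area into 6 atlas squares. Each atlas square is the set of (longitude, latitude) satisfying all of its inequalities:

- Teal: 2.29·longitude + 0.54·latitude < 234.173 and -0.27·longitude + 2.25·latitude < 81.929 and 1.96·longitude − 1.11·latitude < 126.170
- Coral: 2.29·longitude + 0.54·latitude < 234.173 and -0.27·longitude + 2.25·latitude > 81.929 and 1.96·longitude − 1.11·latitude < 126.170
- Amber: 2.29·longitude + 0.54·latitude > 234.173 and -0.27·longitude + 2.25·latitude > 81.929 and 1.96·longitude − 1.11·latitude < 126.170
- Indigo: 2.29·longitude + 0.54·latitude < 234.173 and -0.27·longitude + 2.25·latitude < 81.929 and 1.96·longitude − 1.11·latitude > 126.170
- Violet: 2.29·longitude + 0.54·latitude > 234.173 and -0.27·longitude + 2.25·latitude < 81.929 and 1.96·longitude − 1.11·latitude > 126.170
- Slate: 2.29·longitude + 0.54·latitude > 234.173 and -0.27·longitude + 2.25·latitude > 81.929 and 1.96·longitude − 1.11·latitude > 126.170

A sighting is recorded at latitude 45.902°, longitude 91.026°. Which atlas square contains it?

Indigo

2.29·91.026 + 0.54·45.902 = 233.237, which is < 234.173
-0.27·91.026 + 2.25·45.902 = 78.702, which is < 81.929
1.96·91.026 − 1.11·45.902 = 127.460, which is > 126.170
This sign pattern matches Indigo.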